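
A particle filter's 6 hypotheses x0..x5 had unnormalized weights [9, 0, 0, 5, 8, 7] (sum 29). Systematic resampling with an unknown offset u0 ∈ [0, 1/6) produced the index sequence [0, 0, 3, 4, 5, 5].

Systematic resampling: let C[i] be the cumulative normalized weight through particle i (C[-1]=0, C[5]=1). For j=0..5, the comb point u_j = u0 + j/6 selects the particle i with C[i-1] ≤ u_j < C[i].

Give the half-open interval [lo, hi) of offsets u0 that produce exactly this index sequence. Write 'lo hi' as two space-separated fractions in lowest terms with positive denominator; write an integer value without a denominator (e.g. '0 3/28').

8/87 25/174

C = [9/29, 9/29, 9/29, 14/29, 22/29, 1]
j=0 picked index 0: u0 ∈ [0, 9/29)
j=1 picked index 0: u0 ∈ [-1/6, 25/174)
j=2 picked index 3: u0 ∈ [-2/87, 13/87)
j=3 picked index 4: u0 ∈ [-1/58, 15/58)
j=4 picked index 5: u0 ∈ [8/87, 1/3)
j=5 picked index 5: u0 ∈ [-13/174, 1/6)
intersection: [8/87, 25/174)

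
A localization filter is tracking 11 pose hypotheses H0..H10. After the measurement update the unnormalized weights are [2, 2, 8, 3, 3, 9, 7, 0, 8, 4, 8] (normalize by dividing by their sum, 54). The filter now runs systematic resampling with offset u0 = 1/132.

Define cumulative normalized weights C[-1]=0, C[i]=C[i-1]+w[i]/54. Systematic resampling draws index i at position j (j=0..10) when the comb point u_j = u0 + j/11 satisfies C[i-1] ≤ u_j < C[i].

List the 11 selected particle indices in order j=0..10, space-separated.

0 2 2 4 5 5 6 8 8 9 10

C = [1/27, 2/27, 2/9, 5/18, 1/3, 1/2, 17/27, 17/27, 7/9, 23/27, 1]
j=0: u_0=1/132 ∈ [0, 1/27) → index 0
j=1: u_1=13/132 ∈ [2/27, 2/9) → index 2
j=2: u_2=25/132 ∈ [2/27, 2/9) → index 2
j=3: u_3=37/132 ∈ [5/18, 1/3) → index 4
j=4: u_4=49/132 ∈ [1/3, 1/2) → index 5
j=5: u_5=61/132 ∈ [1/3, 1/2) → index 5
j=6: u_6=73/132 ∈ [1/2, 17/27) → index 6
j=7: u_7=85/132 ∈ [17/27, 7/9) → index 8
j=8: u_8=97/132 ∈ [17/27, 7/9) → index 8
j=9: u_9=109/132 ∈ [7/9, 23/27) → index 9
j=10: u_10=11/12 ∈ [23/27, 1) → index 10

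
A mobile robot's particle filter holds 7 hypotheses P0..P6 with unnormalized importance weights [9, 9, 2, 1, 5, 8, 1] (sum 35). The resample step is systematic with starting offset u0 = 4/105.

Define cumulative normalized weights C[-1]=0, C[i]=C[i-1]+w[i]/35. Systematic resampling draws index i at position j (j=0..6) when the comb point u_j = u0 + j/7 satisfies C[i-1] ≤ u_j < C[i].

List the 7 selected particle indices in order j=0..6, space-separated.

C = [9/35, 18/35, 4/7, 3/5, 26/35, 34/35, 1]
j=0: u_0=4/105 ∈ [0, 9/35) → index 0
j=1: u_1=19/105 ∈ [0, 9/35) → index 0
j=2: u_2=34/105 ∈ [9/35, 18/35) → index 1
j=3: u_3=7/15 ∈ [9/35, 18/35) → index 1
j=4: u_4=64/105 ∈ [3/5, 26/35) → index 4
j=5: u_5=79/105 ∈ [26/35, 34/35) → index 5
j=6: u_6=94/105 ∈ [26/35, 34/35) → index 5

0 0 1 1 4 5 5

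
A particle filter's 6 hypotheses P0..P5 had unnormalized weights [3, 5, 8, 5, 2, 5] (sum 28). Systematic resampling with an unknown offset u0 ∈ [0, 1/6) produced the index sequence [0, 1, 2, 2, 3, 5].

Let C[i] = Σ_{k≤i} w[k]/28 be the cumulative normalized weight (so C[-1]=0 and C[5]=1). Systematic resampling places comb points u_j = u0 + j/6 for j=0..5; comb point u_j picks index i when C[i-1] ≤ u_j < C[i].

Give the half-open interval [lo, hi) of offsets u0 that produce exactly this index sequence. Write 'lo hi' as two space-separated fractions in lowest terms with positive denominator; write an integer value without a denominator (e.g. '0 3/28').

0 1/14

C = [3/28, 2/7, 4/7, 3/4, 23/28, 1]
j=0 picked index 0: u0 ∈ [0, 3/28)
j=1 picked index 1: u0 ∈ [-5/84, 5/42)
j=2 picked index 2: u0 ∈ [-1/21, 5/21)
j=3 picked index 2: u0 ∈ [-3/14, 1/14)
j=4 picked index 3: u0 ∈ [-2/21, 1/12)
j=5 picked index 5: u0 ∈ [-1/84, 1/6)
intersection: [0, 1/14)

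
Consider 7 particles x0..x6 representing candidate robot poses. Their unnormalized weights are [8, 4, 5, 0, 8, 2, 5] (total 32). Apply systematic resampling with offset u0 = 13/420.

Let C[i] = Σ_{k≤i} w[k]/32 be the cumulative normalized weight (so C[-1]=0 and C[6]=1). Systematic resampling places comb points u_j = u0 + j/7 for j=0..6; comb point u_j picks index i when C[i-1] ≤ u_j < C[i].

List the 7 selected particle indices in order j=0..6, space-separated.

0 0 1 2 4 4 6

C = [1/4, 3/8, 17/32, 17/32, 25/32, 27/32, 1]
j=0: u_0=13/420 ∈ [0, 1/4) → index 0
j=1: u_1=73/420 ∈ [0, 1/4) → index 0
j=2: u_2=19/60 ∈ [1/4, 3/8) → index 1
j=3: u_3=193/420 ∈ [3/8, 17/32) → index 2
j=4: u_4=253/420 ∈ [17/32, 25/32) → index 4
j=5: u_5=313/420 ∈ [17/32, 25/32) → index 4
j=6: u_6=373/420 ∈ [27/32, 1) → index 6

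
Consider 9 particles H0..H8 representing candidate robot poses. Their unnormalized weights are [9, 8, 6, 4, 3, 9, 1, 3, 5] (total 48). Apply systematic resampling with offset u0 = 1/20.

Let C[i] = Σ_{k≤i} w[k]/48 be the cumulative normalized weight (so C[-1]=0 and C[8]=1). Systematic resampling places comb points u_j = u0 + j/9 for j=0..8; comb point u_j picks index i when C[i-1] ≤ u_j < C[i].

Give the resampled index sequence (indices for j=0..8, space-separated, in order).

0 0 1 2 3 4 5 6 8

C = [3/16, 17/48, 23/48, 9/16, 5/8, 13/16, 5/6, 43/48, 1]
j=0: u_0=1/20 ∈ [0, 3/16) → index 0
j=1: u_1=29/180 ∈ [0, 3/16) → index 0
j=2: u_2=49/180 ∈ [3/16, 17/48) → index 1
j=3: u_3=23/60 ∈ [17/48, 23/48) → index 2
j=4: u_4=89/180 ∈ [23/48, 9/16) → index 3
j=5: u_5=109/180 ∈ [9/16, 5/8) → index 4
j=6: u_6=43/60 ∈ [5/8, 13/16) → index 5
j=7: u_7=149/180 ∈ [13/16, 5/6) → index 6
j=8: u_8=169/180 ∈ [43/48, 1) → index 8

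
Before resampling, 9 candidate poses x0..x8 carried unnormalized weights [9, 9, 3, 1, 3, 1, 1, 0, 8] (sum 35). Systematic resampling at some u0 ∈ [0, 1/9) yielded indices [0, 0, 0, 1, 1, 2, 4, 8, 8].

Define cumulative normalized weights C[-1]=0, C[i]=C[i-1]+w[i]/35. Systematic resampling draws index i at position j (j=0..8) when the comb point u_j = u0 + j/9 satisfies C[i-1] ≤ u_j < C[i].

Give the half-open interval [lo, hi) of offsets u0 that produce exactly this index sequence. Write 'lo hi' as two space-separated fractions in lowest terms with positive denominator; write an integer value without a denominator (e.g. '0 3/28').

0 11/315

C = [9/35, 18/35, 3/5, 22/35, 5/7, 26/35, 27/35, 27/35, 1]
j=0 picked index 0: u0 ∈ [0, 9/35)
j=1 picked index 0: u0 ∈ [-1/9, 46/315)
j=2 picked index 0: u0 ∈ [-2/9, 11/315)
j=3 picked index 1: u0 ∈ [-8/105, 19/105)
j=4 picked index 1: u0 ∈ [-59/315, 22/315)
j=5 picked index 2: u0 ∈ [-13/315, 2/45)
j=6 picked index 4: u0 ∈ [-4/105, 1/21)
j=7 picked index 8: u0 ∈ [-2/315, 2/9)
j=8 picked index 8: u0 ∈ [-37/315, 1/9)
intersection: [0, 11/315)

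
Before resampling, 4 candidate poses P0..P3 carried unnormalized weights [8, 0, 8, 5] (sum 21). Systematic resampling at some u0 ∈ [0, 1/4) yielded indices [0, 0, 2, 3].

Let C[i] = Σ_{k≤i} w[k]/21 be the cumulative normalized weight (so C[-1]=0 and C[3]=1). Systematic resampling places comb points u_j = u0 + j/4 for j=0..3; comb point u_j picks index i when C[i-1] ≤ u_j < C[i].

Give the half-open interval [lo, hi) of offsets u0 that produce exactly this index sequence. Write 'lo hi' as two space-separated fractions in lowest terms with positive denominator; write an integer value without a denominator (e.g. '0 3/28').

C = [8/21, 8/21, 16/21, 1]
j=0 picked index 0: u0 ∈ [0, 8/21)
j=1 picked index 0: u0 ∈ [-1/4, 11/84)
j=2 picked index 2: u0 ∈ [-5/42, 11/42)
j=3 picked index 3: u0 ∈ [1/84, 1/4)
intersection: [1/84, 11/84)

1/84 11/84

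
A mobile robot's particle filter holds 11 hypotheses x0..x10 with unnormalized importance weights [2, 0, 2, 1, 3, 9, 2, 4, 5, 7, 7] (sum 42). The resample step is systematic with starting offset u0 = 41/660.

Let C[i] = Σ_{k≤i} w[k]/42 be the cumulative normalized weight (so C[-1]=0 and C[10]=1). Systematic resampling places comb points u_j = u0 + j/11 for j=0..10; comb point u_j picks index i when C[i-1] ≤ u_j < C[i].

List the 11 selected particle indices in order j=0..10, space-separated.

C = [1/21, 1/21, 2/21, 5/42, 4/21, 17/42, 19/42, 23/42, 2/3, 5/6, 1]
j=0: u_0=41/660 ∈ [1/21, 2/21) → index 2
j=1: u_1=101/660 ∈ [5/42, 4/21) → index 4
j=2: u_2=161/660 ∈ [4/21, 17/42) → index 5
j=3: u_3=221/660 ∈ [4/21, 17/42) → index 5
j=4: u_4=281/660 ∈ [17/42, 19/42) → index 6
j=5: u_5=31/60 ∈ [19/42, 23/42) → index 7
j=6: u_6=401/660 ∈ [23/42, 2/3) → index 8
j=7: u_7=461/660 ∈ [2/3, 5/6) → index 9
j=8: u_8=521/660 ∈ [2/3, 5/6) → index 9
j=9: u_9=581/660 ∈ [5/6, 1) → index 10
j=10: u_10=641/660 ∈ [5/6, 1) → index 10

2 4 5 5 6 7 8 9 9 10 10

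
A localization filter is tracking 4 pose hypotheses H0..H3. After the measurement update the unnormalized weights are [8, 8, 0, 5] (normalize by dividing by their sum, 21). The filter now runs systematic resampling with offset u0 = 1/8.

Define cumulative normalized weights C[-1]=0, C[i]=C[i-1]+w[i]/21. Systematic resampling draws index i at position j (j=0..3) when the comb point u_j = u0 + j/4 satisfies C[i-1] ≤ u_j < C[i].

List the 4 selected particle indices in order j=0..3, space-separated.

0 0 1 3

C = [8/21, 16/21, 16/21, 1]
j=0: u_0=1/8 ∈ [0, 8/21) → index 0
j=1: u_1=3/8 ∈ [0, 8/21) → index 0
j=2: u_2=5/8 ∈ [8/21, 16/21) → index 1
j=3: u_3=7/8 ∈ [16/21, 1) → index 3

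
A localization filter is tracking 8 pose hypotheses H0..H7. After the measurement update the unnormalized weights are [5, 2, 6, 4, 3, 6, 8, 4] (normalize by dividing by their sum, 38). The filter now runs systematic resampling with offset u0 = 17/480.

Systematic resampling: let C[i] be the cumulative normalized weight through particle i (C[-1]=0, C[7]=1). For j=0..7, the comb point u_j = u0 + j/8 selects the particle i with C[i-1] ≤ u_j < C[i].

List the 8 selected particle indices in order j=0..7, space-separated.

0 1 2 3 5 5 6 7

C = [5/38, 7/38, 13/38, 17/38, 10/19, 13/19, 17/19, 1]
j=0: u_0=17/480 ∈ [0, 5/38) → index 0
j=1: u_1=77/480 ∈ [5/38, 7/38) → index 1
j=2: u_2=137/480 ∈ [7/38, 13/38) → index 2
j=3: u_3=197/480 ∈ [13/38, 17/38) → index 3
j=4: u_4=257/480 ∈ [10/19, 13/19) → index 5
j=5: u_5=317/480 ∈ [10/19, 13/19) → index 5
j=6: u_6=377/480 ∈ [13/19, 17/19) → index 6
j=7: u_7=437/480 ∈ [17/19, 1) → index 7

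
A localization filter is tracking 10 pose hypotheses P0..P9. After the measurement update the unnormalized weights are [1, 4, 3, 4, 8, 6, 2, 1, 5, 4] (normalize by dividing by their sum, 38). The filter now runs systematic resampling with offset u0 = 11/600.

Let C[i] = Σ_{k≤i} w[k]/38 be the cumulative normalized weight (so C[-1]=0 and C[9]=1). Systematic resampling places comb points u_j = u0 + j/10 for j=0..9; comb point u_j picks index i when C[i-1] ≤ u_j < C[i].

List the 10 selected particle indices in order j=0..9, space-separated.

0 1 3 4 4 4 5 6 8 9

C = [1/38, 5/38, 4/19, 6/19, 10/19, 13/19, 14/19, 29/38, 17/19, 1]
j=0: u_0=11/600 ∈ [0, 1/38) → index 0
j=1: u_1=71/600 ∈ [1/38, 5/38) → index 1
j=2: u_2=131/600 ∈ [4/19, 6/19) → index 3
j=3: u_3=191/600 ∈ [6/19, 10/19) → index 4
j=4: u_4=251/600 ∈ [6/19, 10/19) → index 4
j=5: u_5=311/600 ∈ [6/19, 10/19) → index 4
j=6: u_6=371/600 ∈ [10/19, 13/19) → index 5
j=7: u_7=431/600 ∈ [13/19, 14/19) → index 6
j=8: u_8=491/600 ∈ [29/38, 17/19) → index 8
j=9: u_9=551/600 ∈ [17/19, 1) → index 9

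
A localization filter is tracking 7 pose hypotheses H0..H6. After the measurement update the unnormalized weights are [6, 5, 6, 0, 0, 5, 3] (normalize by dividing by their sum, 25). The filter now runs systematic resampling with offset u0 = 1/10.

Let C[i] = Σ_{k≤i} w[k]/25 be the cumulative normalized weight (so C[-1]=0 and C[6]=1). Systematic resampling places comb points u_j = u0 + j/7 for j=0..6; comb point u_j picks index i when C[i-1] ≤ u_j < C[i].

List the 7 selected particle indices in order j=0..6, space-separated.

0 1 1 2 2 5 6

C = [6/25, 11/25, 17/25, 17/25, 17/25, 22/25, 1]
j=0: u_0=1/10 ∈ [0, 6/25) → index 0
j=1: u_1=17/70 ∈ [6/25, 11/25) → index 1
j=2: u_2=27/70 ∈ [6/25, 11/25) → index 1
j=3: u_3=37/70 ∈ [11/25, 17/25) → index 2
j=4: u_4=47/70 ∈ [11/25, 17/25) → index 2
j=5: u_5=57/70 ∈ [17/25, 22/25) → index 5
j=6: u_6=67/70 ∈ [22/25, 1) → index 6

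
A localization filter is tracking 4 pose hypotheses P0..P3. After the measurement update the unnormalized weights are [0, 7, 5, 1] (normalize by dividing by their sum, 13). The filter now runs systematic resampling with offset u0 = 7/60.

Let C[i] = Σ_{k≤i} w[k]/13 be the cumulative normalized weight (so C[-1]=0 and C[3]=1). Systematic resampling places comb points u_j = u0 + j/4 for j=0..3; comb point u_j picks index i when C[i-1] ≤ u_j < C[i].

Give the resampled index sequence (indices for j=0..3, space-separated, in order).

1 1 2 2

C = [0, 7/13, 12/13, 1]
j=0: u_0=7/60 ∈ [0, 7/13) → index 1
j=1: u_1=11/30 ∈ [0, 7/13) → index 1
j=2: u_2=37/60 ∈ [7/13, 12/13) → index 2
j=3: u_3=13/15 ∈ [7/13, 12/13) → index 2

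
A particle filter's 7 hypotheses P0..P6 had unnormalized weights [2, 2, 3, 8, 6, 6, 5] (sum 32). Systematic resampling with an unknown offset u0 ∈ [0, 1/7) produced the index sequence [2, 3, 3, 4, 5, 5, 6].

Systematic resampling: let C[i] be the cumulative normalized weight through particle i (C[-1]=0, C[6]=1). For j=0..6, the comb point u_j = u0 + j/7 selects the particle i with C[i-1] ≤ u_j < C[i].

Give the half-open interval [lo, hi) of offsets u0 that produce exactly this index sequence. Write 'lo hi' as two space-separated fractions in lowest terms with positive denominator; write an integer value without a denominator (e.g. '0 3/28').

1/8 29/224

C = [1/16, 1/8, 7/32, 15/32, 21/32, 27/32, 1]
j=0 picked index 2: u0 ∈ [1/8, 7/32)
j=1 picked index 3: u0 ∈ [17/224, 73/224)
j=2 picked index 3: u0 ∈ [-15/224, 41/224)
j=3 picked index 4: u0 ∈ [9/224, 51/224)
j=4 picked index 5: u0 ∈ [19/224, 61/224)
j=5 picked index 5: u0 ∈ [-13/224, 29/224)
j=6 picked index 6: u0 ∈ [-3/224, 1/7)
intersection: [1/8, 29/224)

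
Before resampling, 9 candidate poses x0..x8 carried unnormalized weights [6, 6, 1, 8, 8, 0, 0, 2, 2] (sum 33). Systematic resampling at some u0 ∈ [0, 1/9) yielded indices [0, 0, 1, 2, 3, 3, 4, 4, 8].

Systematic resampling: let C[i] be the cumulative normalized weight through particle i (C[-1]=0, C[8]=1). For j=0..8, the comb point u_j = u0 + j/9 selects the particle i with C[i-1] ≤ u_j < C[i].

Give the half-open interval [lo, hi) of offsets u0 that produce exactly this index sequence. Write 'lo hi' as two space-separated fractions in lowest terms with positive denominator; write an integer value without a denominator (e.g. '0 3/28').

C = [2/11, 4/11, 13/33, 7/11, 29/33, 29/33, 29/33, 31/33, 1]
j=0 picked index 0: u0 ∈ [0, 2/11)
j=1 picked index 0: u0 ∈ [-1/9, 7/99)
j=2 picked index 1: u0 ∈ [-4/99, 14/99)
j=3 picked index 2: u0 ∈ [1/33, 2/33)
j=4 picked index 3: u0 ∈ [-5/99, 19/99)
j=5 picked index 3: u0 ∈ [-16/99, 8/99)
j=6 picked index 4: u0 ∈ [-1/33, 7/33)
j=7 picked index 4: u0 ∈ [-14/99, 10/99)
j=8 picked index 8: u0 ∈ [5/99, 1/9)
intersection: [5/99, 2/33)

5/99 2/33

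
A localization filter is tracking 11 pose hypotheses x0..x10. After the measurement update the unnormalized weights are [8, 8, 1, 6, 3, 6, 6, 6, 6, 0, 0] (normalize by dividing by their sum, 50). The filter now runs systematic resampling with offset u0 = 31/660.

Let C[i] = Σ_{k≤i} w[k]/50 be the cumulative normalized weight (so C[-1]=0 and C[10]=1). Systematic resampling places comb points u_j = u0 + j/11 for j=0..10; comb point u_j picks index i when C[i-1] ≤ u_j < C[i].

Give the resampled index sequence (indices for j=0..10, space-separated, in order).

0 0 1 1 3 4 5 6 7 7 8

C = [4/25, 8/25, 17/50, 23/50, 13/25, 16/25, 19/25, 22/25, 1, 1, 1]
j=0: u_0=31/660 ∈ [0, 4/25) → index 0
j=1: u_1=91/660 ∈ [0, 4/25) → index 0
j=2: u_2=151/660 ∈ [4/25, 8/25) → index 1
j=3: u_3=211/660 ∈ [4/25, 8/25) → index 1
j=4: u_4=271/660 ∈ [17/50, 23/50) → index 3
j=5: u_5=331/660 ∈ [23/50, 13/25) → index 4
j=6: u_6=391/660 ∈ [13/25, 16/25) → index 5
j=7: u_7=41/60 ∈ [16/25, 19/25) → index 6
j=8: u_8=511/660 ∈ [19/25, 22/25) → index 7
j=9: u_9=571/660 ∈ [19/25, 22/25) → index 7
j=10: u_10=631/660 ∈ [22/25, 1) → index 8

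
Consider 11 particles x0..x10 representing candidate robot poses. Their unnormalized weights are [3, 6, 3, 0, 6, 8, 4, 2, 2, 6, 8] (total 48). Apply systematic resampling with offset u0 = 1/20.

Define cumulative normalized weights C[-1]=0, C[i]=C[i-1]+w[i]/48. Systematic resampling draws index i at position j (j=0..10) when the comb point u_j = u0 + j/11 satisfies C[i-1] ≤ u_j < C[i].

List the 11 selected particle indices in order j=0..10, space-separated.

C = [1/16, 3/16, 1/4, 1/4, 3/8, 13/24, 5/8, 2/3, 17/24, 5/6, 1]
j=0: u_0=1/20 ∈ [0, 1/16) → index 0
j=1: u_1=31/220 ∈ [1/16, 3/16) → index 1
j=2: u_2=51/220 ∈ [3/16, 1/4) → index 2
j=3: u_3=71/220 ∈ [1/4, 3/8) → index 4
j=4: u_4=91/220 ∈ [3/8, 13/24) → index 5
j=5: u_5=111/220 ∈ [3/8, 13/24) → index 5
j=6: u_6=131/220 ∈ [13/24, 5/8) → index 6
j=7: u_7=151/220 ∈ [2/3, 17/24) → index 8
j=8: u_8=171/220 ∈ [17/24, 5/6) → index 9
j=9: u_9=191/220 ∈ [5/6, 1) → index 10
j=10: u_10=211/220 ∈ [5/6, 1) → index 10

0 1 2 4 5 5 6 8 9 10 10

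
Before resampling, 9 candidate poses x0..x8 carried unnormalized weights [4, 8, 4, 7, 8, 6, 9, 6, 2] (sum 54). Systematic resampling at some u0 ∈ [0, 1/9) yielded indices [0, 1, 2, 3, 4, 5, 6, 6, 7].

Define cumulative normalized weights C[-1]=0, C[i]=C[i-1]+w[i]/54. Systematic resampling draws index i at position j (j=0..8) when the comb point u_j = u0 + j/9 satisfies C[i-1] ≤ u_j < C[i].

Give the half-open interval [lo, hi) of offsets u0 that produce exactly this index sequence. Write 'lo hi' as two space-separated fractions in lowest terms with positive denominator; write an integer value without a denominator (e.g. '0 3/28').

C = [2/27, 2/9, 8/27, 23/54, 31/54, 37/54, 23/27, 26/27, 1]
j=0 picked index 0: u0 ∈ [0, 2/27)
j=1 picked index 1: u0 ∈ [-1/27, 1/9)
j=2 picked index 2: u0 ∈ [0, 2/27)
j=3 picked index 3: u0 ∈ [-1/27, 5/54)
j=4 picked index 4: u0 ∈ [-1/54, 7/54)
j=5 picked index 5: u0 ∈ [1/54, 7/54)
j=6 picked index 6: u0 ∈ [1/54, 5/27)
j=7 picked index 6: u0 ∈ [-5/54, 2/27)
j=8 picked index 7: u0 ∈ [-1/27, 2/27)
intersection: [1/54, 2/27)

1/54 2/27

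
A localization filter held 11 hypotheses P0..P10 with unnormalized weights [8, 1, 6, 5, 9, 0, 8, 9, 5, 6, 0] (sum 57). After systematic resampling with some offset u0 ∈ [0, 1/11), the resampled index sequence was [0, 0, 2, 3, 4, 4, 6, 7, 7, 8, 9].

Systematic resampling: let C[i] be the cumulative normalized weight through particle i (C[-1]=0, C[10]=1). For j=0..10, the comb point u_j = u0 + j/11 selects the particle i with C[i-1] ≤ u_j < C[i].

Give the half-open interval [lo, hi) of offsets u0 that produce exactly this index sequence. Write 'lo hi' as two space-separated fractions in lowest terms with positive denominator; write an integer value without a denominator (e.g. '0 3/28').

C = [8/57, 3/19, 5/19, 20/57, 29/57, 29/57, 37/57, 46/57, 17/19, 1, 1]
j=0 picked index 0: u0 ∈ [0, 8/57)
j=1 picked index 0: u0 ∈ [-1/11, 31/627)
j=2 picked index 2: u0 ∈ [-5/209, 17/209)
j=3 picked index 3: u0 ∈ [-2/209, 49/627)
j=4 picked index 4: u0 ∈ [-8/627, 91/627)
j=5 picked index 4: u0 ∈ [-65/627, 34/627)
j=6 picked index 6: u0 ∈ [-23/627, 65/627)
j=7 picked index 7: u0 ∈ [8/627, 107/627)
j=8 picked index 7: u0 ∈ [-49/627, 50/627)
j=9 picked index 8: u0 ∈ [-7/627, 16/209)
j=10 picked index 9: u0 ∈ [-3/209, 1/11)
intersection: [8/627, 31/627)

8/627 31/627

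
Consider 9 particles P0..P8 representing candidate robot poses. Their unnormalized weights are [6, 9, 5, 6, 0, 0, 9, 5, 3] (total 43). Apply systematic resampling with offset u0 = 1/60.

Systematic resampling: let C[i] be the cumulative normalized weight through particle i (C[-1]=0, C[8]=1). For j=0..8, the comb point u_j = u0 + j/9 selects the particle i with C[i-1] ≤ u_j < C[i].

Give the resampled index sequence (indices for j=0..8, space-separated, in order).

0 0 1 2 2 3 6 6 7

C = [6/43, 15/43, 20/43, 26/43, 26/43, 26/43, 35/43, 40/43, 1]
j=0: u_0=1/60 ∈ [0, 6/43) → index 0
j=1: u_1=23/180 ∈ [0, 6/43) → index 0
j=2: u_2=43/180 ∈ [6/43, 15/43) → index 1
j=3: u_3=7/20 ∈ [15/43, 20/43) → index 2
j=4: u_4=83/180 ∈ [15/43, 20/43) → index 2
j=5: u_5=103/180 ∈ [20/43, 26/43) → index 3
j=6: u_6=41/60 ∈ [26/43, 35/43) → index 6
j=7: u_7=143/180 ∈ [26/43, 35/43) → index 6
j=8: u_8=163/180 ∈ [35/43, 40/43) → index 7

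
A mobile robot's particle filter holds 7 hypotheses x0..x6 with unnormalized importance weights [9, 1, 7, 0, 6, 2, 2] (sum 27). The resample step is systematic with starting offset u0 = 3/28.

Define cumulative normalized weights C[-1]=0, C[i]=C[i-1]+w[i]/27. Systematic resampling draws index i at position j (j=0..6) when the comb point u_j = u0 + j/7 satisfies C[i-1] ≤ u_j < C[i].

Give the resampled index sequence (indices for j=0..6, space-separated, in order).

0 0 2 2 4 4 6

C = [1/3, 10/27, 17/27, 17/27, 23/27, 25/27, 1]
j=0: u_0=3/28 ∈ [0, 1/3) → index 0
j=1: u_1=1/4 ∈ [0, 1/3) → index 0
j=2: u_2=11/28 ∈ [10/27, 17/27) → index 2
j=3: u_3=15/28 ∈ [10/27, 17/27) → index 2
j=4: u_4=19/28 ∈ [17/27, 23/27) → index 4
j=5: u_5=23/28 ∈ [17/27, 23/27) → index 4
j=6: u_6=27/28 ∈ [25/27, 1) → index 6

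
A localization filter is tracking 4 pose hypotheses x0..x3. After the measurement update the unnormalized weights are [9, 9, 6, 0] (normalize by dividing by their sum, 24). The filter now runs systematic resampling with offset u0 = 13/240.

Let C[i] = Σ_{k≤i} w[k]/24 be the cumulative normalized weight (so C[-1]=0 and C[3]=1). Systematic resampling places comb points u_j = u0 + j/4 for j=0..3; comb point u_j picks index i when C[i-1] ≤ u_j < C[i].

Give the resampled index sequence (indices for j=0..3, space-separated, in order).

0 0 1 2

C = [3/8, 3/4, 1, 1]
j=0: u_0=13/240 ∈ [0, 3/8) → index 0
j=1: u_1=73/240 ∈ [0, 3/8) → index 0
j=2: u_2=133/240 ∈ [3/8, 3/4) → index 1
j=3: u_3=193/240 ∈ [3/4, 1) → index 2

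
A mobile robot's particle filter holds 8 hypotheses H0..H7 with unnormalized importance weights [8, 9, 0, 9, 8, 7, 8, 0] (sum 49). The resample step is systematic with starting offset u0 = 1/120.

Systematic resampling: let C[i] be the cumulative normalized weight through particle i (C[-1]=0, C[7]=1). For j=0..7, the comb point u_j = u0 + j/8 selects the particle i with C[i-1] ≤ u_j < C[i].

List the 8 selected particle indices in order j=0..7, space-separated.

0 0 1 3 3 4 5 6

C = [8/49, 17/49, 17/49, 26/49, 34/49, 41/49, 1, 1]
j=0: u_0=1/120 ∈ [0, 8/49) → index 0
j=1: u_1=2/15 ∈ [0, 8/49) → index 0
j=2: u_2=31/120 ∈ [8/49, 17/49) → index 1
j=3: u_3=23/60 ∈ [17/49, 26/49) → index 3
j=4: u_4=61/120 ∈ [17/49, 26/49) → index 3
j=5: u_5=19/30 ∈ [26/49, 34/49) → index 4
j=6: u_6=91/120 ∈ [34/49, 41/49) → index 5
j=7: u_7=53/60 ∈ [41/49, 1) → index 6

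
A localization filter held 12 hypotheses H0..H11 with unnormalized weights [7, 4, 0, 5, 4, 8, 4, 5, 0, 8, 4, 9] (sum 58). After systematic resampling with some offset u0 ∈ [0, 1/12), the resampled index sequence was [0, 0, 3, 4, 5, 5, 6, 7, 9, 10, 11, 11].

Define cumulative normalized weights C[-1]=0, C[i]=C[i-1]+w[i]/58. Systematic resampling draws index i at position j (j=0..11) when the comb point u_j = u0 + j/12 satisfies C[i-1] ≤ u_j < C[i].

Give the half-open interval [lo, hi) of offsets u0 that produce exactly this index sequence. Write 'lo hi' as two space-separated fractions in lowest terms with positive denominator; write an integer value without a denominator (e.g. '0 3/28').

C = [7/58, 11/58, 11/58, 8/29, 10/29, 14/29, 16/29, 37/58, 37/58, 45/58, 49/58, 1]
j=0 picked index 0: u0 ∈ [0, 7/58)
j=1 picked index 0: u0 ∈ [-1/12, 13/348)
j=2 picked index 3: u0 ∈ [2/87, 19/174)
j=3 picked index 4: u0 ∈ [3/116, 11/116)
j=4 picked index 5: u0 ∈ [1/87, 13/87)
j=5 picked index 5: u0 ∈ [-25/348, 23/348)
j=6 picked index 6: u0 ∈ [-1/58, 3/58)
j=7 picked index 7: u0 ∈ [-11/348, 19/348)
j=8 picked index 9: u0 ∈ [-5/174, 19/174)
j=9 picked index 10: u0 ∈ [3/116, 11/116)
j=10 picked index 11: u0 ∈ [1/87, 1/6)
j=11 picked index 11: u0 ∈ [-25/348, 1/12)
intersection: [3/116, 13/348)

3/116 13/348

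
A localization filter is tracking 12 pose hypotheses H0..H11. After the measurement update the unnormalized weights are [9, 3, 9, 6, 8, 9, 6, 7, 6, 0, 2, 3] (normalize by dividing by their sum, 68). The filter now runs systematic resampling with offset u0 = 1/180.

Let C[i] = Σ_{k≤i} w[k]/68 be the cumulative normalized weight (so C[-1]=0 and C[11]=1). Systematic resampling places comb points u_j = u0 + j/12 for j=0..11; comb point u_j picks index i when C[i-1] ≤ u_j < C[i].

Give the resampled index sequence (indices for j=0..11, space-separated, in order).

0 0 1 2 3 4 4 5 6 7 8 8

C = [9/68, 3/17, 21/68, 27/68, 35/68, 11/17, 25/34, 57/68, 63/68, 63/68, 65/68, 1]
j=0: u_0=1/180 ∈ [0, 9/68) → index 0
j=1: u_1=4/45 ∈ [0, 9/68) → index 0
j=2: u_2=31/180 ∈ [9/68, 3/17) → index 1
j=3: u_3=23/90 ∈ [3/17, 21/68) → index 2
j=4: u_4=61/180 ∈ [21/68, 27/68) → index 3
j=5: u_5=19/45 ∈ [27/68, 35/68) → index 4
j=6: u_6=91/180 ∈ [27/68, 35/68) → index 4
j=7: u_7=53/90 ∈ [35/68, 11/17) → index 5
j=8: u_8=121/180 ∈ [11/17, 25/34) → index 6
j=9: u_9=34/45 ∈ [25/34, 57/68) → index 7
j=10: u_10=151/180 ∈ [57/68, 63/68) → index 8
j=11: u_11=83/90 ∈ [57/68, 63/68) → index 8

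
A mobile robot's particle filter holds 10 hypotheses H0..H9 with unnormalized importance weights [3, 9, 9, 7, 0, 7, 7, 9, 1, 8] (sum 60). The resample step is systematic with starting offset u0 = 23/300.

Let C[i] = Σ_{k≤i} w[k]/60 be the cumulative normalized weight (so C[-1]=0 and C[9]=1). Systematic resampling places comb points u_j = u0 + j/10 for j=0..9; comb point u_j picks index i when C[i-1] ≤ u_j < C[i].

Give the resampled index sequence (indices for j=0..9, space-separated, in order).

C = [1/20, 1/5, 7/20, 7/15, 7/15, 7/12, 7/10, 17/20, 13/15, 1]
j=0: u_0=23/300 ∈ [1/20, 1/5) → index 1
j=1: u_1=53/300 ∈ [1/20, 1/5) → index 1
j=2: u_2=83/300 ∈ [1/5, 7/20) → index 2
j=3: u_3=113/300 ∈ [7/20, 7/15) → index 3
j=4: u_4=143/300 ∈ [7/15, 7/12) → index 5
j=5: u_5=173/300 ∈ [7/15, 7/12) → index 5
j=6: u_6=203/300 ∈ [7/12, 7/10) → index 6
j=7: u_7=233/300 ∈ [7/10, 17/20) → index 7
j=8: u_8=263/300 ∈ [13/15, 1) → index 9
j=9: u_9=293/300 ∈ [13/15, 1) → index 9

1 1 2 3 5 5 6 7 9 9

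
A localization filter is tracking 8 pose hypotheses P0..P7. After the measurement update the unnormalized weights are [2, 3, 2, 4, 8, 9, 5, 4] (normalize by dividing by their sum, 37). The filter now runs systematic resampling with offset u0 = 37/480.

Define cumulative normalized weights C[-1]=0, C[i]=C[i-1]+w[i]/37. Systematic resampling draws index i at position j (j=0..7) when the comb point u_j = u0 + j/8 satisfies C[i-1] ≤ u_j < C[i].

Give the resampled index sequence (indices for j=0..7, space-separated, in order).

C = [2/37, 5/37, 7/37, 11/37, 19/37, 28/37, 33/37, 1]
j=0: u_0=37/480 ∈ [2/37, 5/37) → index 1
j=1: u_1=97/480 ∈ [7/37, 11/37) → index 3
j=2: u_2=157/480 ∈ [11/37, 19/37) → index 4
j=3: u_3=217/480 ∈ [11/37, 19/37) → index 4
j=4: u_4=277/480 ∈ [19/37, 28/37) → index 5
j=5: u_5=337/480 ∈ [19/37, 28/37) → index 5
j=6: u_6=397/480 ∈ [28/37, 33/37) → index 6
j=7: u_7=457/480 ∈ [33/37, 1) → index 7

1 3 4 4 5 5 6 7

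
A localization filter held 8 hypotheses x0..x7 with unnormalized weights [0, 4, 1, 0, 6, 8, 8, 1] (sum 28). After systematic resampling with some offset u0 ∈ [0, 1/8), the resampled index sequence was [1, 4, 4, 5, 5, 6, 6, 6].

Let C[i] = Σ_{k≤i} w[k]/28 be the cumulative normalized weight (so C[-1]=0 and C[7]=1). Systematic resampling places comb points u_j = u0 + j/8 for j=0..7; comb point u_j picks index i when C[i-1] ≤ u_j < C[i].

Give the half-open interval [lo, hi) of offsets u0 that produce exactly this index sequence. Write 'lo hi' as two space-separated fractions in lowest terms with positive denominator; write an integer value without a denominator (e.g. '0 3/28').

C = [0, 1/7, 5/28, 5/28, 11/28, 19/28, 27/28, 1]
j=0 picked index 1: u0 ∈ [0, 1/7)
j=1 picked index 4: u0 ∈ [3/56, 15/56)
j=2 picked index 4: u0 ∈ [-1/14, 1/7)
j=3 picked index 5: u0 ∈ [1/56, 17/56)
j=4 picked index 5: u0 ∈ [-3/28, 5/28)
j=5 picked index 6: u0 ∈ [3/56, 19/56)
j=6 picked index 6: u0 ∈ [-1/14, 3/14)
j=7 picked index 6: u0 ∈ [-11/56, 5/56)
intersection: [3/56, 5/56)

3/56 5/56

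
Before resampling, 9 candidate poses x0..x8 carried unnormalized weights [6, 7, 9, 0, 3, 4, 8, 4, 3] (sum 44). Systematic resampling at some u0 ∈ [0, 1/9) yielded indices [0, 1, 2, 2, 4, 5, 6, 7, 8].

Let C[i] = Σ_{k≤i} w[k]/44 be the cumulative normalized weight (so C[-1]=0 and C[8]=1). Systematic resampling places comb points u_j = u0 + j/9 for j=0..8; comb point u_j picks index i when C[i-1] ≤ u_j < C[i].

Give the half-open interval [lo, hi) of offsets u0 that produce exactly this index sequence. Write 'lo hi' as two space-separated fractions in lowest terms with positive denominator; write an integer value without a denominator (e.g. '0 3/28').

C = [3/22, 13/44, 1/2, 1/2, 25/44, 29/44, 37/44, 41/44, 1]
j=0 picked index 0: u0 ∈ [0, 3/22)
j=1 picked index 1: u0 ∈ [5/198, 73/396)
j=2 picked index 2: u0 ∈ [29/396, 5/18)
j=3 picked index 2: u0 ∈ [-5/132, 1/6)
j=4 picked index 4: u0 ∈ [1/18, 49/396)
j=5 picked index 5: u0 ∈ [5/396, 41/396)
j=6 picked index 6: u0 ∈ [-1/132, 23/132)
j=7 picked index 7: u0 ∈ [25/396, 61/396)
j=8 picked index 8: u0 ∈ [17/396, 1/9)
intersection: [29/396, 41/396)

29/396 41/396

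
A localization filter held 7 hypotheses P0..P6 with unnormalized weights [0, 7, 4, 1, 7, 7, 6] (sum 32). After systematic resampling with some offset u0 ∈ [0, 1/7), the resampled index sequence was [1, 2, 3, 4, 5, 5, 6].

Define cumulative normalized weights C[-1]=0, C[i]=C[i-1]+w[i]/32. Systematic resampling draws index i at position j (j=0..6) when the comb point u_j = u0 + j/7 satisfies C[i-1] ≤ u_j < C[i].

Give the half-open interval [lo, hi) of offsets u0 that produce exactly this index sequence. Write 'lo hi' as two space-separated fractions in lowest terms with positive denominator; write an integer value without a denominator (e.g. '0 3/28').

C = [0, 7/32, 11/32, 3/8, 19/32, 13/16, 1]
j=0 picked index 1: u0 ∈ [0, 7/32)
j=1 picked index 2: u0 ∈ [17/224, 45/224)
j=2 picked index 3: u0 ∈ [13/224, 5/56)
j=3 picked index 4: u0 ∈ [-3/56, 37/224)
j=4 picked index 5: u0 ∈ [5/224, 27/112)
j=5 picked index 5: u0 ∈ [-27/224, 11/112)
j=6 picked index 6: u0 ∈ [-5/112, 1/7)
intersection: [17/224, 5/56)

17/224 5/56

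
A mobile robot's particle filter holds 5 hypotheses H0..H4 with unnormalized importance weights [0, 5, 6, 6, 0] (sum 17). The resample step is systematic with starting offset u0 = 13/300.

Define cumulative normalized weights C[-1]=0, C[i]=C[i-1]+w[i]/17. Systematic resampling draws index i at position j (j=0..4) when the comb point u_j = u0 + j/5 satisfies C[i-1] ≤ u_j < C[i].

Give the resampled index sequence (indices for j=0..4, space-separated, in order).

1 1 2 2 3

C = [0, 5/17, 11/17, 1, 1]
j=0: u_0=13/300 ∈ [0, 5/17) → index 1
j=1: u_1=73/300 ∈ [0, 5/17) → index 1
j=2: u_2=133/300 ∈ [5/17, 11/17) → index 2
j=3: u_3=193/300 ∈ [5/17, 11/17) → index 2
j=4: u_4=253/300 ∈ [11/17, 1) → index 3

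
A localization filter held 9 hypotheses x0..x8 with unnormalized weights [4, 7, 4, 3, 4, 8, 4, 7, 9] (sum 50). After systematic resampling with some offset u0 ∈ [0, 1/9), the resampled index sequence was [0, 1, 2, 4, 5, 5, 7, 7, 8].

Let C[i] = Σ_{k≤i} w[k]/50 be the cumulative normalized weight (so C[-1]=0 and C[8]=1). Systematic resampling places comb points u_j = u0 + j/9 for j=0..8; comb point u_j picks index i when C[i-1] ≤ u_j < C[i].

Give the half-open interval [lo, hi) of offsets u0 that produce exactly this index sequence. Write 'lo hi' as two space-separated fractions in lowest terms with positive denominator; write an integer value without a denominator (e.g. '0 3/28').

C = [2/25, 11/50, 3/10, 9/25, 11/25, 3/5, 17/25, 41/50, 1]
j=0 picked index 0: u0 ∈ [0, 2/25)
j=1 picked index 1: u0 ∈ [-7/225, 49/450)
j=2 picked index 2: u0 ∈ [-1/450, 7/90)
j=3 picked index 4: u0 ∈ [2/75, 8/75)
j=4 picked index 5: u0 ∈ [-1/225, 7/45)
j=5 picked index 5: u0 ∈ [-26/225, 2/45)
j=6 picked index 7: u0 ∈ [1/75, 23/150)
j=7 picked index 7: u0 ∈ [-22/225, 19/450)
j=8 picked index 8: u0 ∈ [-31/450, 1/9)
intersection: [2/75, 19/450)

2/75 19/450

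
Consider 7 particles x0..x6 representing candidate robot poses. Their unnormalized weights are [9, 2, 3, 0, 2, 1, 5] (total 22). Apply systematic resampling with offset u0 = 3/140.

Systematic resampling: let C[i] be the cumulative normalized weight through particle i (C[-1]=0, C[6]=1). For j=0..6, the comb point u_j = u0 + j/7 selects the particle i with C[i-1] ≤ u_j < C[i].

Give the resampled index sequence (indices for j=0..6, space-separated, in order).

0 0 0 1 2 5 6

C = [9/22, 1/2, 7/11, 7/11, 8/11, 17/22, 1]
j=0: u_0=3/140 ∈ [0, 9/22) → index 0
j=1: u_1=23/140 ∈ [0, 9/22) → index 0
j=2: u_2=43/140 ∈ [0, 9/22) → index 0
j=3: u_3=9/20 ∈ [9/22, 1/2) → index 1
j=4: u_4=83/140 ∈ [1/2, 7/11) → index 2
j=5: u_5=103/140 ∈ [8/11, 17/22) → index 5
j=6: u_6=123/140 ∈ [17/22, 1) → index 6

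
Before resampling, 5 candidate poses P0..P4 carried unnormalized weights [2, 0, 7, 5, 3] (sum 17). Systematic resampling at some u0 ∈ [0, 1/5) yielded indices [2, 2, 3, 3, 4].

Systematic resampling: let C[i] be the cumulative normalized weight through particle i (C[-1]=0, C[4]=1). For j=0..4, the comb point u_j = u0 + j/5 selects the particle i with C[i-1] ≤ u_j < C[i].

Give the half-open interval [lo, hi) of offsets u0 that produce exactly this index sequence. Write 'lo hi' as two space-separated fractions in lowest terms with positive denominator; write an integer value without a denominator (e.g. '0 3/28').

11/85 1/5

C = [2/17, 2/17, 9/17, 14/17, 1]
j=0 picked index 2: u0 ∈ [2/17, 9/17)
j=1 picked index 2: u0 ∈ [-7/85, 28/85)
j=2 picked index 3: u0 ∈ [11/85, 36/85)
j=3 picked index 3: u0 ∈ [-6/85, 19/85)
j=4 picked index 4: u0 ∈ [2/85, 1/5)
intersection: [11/85, 1/5)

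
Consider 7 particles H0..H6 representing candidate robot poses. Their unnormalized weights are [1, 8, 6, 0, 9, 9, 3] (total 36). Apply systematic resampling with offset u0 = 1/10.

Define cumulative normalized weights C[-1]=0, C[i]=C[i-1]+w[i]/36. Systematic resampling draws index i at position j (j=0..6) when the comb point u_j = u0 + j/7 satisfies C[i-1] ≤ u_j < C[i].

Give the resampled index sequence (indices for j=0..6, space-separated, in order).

1 1 2 4 5 5 6

C = [1/36, 1/4, 5/12, 5/12, 2/3, 11/12, 1]
j=0: u_0=1/10 ∈ [1/36, 1/4) → index 1
j=1: u_1=17/70 ∈ [1/36, 1/4) → index 1
j=2: u_2=27/70 ∈ [1/4, 5/12) → index 2
j=3: u_3=37/70 ∈ [5/12, 2/3) → index 4
j=4: u_4=47/70 ∈ [2/3, 11/12) → index 5
j=5: u_5=57/70 ∈ [2/3, 11/12) → index 5
j=6: u_6=67/70 ∈ [11/12, 1) → index 6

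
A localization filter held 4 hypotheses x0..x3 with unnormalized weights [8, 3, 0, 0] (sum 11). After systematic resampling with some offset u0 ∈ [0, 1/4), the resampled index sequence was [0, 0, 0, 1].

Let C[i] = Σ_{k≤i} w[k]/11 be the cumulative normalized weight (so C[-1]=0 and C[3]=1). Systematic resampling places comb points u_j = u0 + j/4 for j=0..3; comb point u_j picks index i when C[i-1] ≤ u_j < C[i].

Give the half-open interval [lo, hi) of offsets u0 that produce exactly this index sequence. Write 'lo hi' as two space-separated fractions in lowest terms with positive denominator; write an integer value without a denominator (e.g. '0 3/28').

0 5/22

C = [8/11, 1, 1, 1]
j=0 picked index 0: u0 ∈ [0, 8/11)
j=1 picked index 0: u0 ∈ [-1/4, 21/44)
j=2 picked index 0: u0 ∈ [-1/2, 5/22)
j=3 picked index 1: u0 ∈ [-1/44, 1/4)
intersection: [0, 5/22)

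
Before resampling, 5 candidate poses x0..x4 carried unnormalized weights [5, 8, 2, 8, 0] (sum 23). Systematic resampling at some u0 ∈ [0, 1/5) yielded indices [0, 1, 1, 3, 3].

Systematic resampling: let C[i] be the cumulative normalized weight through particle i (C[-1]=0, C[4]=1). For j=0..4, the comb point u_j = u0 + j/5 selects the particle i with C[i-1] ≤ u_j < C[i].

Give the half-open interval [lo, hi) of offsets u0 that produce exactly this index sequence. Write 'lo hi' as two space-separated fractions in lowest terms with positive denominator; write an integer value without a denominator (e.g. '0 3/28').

6/115 19/115

C = [5/23, 13/23, 15/23, 1, 1]
j=0 picked index 0: u0 ∈ [0, 5/23)
j=1 picked index 1: u0 ∈ [2/115, 42/115)
j=2 picked index 1: u0 ∈ [-21/115, 19/115)
j=3 picked index 3: u0 ∈ [6/115, 2/5)
j=4 picked index 3: u0 ∈ [-17/115, 1/5)
intersection: [6/115, 19/115)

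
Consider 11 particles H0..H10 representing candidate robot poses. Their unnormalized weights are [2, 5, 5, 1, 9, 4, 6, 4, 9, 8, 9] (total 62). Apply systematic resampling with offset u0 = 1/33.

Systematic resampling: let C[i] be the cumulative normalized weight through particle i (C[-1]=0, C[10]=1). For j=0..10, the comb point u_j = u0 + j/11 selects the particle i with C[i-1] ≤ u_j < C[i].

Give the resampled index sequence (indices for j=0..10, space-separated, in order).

C = [1/31, 7/62, 6/31, 13/62, 11/31, 13/31, 16/31, 18/31, 45/62, 53/62, 1]
j=0: u_0=1/33 ∈ [0, 1/31) → index 0
j=1: u_1=4/33 ∈ [7/62, 6/31) → index 2
j=2: u_2=7/33 ∈ [13/62, 11/31) → index 4
j=3: u_3=10/33 ∈ [13/62, 11/31) → index 4
j=4: u_4=13/33 ∈ [11/31, 13/31) → index 5
j=5: u_5=16/33 ∈ [13/31, 16/31) → index 6
j=6: u_6=19/33 ∈ [16/31, 18/31) → index 7
j=7: u_7=2/3 ∈ [18/31, 45/62) → index 8
j=8: u_8=25/33 ∈ [45/62, 53/62) → index 9
j=9: u_9=28/33 ∈ [45/62, 53/62) → index 9
j=10: u_10=31/33 ∈ [53/62, 1) → index 10

0 2 4 4 5 6 7 8 9 9 10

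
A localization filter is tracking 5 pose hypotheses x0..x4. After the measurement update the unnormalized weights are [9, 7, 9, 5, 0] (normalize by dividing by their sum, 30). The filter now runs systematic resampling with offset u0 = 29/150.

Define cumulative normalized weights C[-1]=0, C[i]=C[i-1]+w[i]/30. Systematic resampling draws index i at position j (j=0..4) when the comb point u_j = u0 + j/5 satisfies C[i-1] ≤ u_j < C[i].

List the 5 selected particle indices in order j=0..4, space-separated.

0 1 2 2 3

C = [3/10, 8/15, 5/6, 1, 1]
j=0: u_0=29/150 ∈ [0, 3/10) → index 0
j=1: u_1=59/150 ∈ [3/10, 8/15) → index 1
j=2: u_2=89/150 ∈ [8/15, 5/6) → index 2
j=3: u_3=119/150 ∈ [8/15, 5/6) → index 2
j=4: u_4=149/150 ∈ [5/6, 1) → index 3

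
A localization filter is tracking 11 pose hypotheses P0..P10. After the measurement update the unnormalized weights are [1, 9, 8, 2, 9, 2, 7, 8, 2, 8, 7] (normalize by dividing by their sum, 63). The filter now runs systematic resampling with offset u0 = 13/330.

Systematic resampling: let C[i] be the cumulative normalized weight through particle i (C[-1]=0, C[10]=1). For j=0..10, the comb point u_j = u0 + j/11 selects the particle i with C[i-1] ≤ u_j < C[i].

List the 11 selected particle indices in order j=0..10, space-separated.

C = [1/63, 10/63, 2/7, 20/63, 29/63, 31/63, 38/63, 46/63, 16/21, 8/9, 1]
j=0: u_0=13/330 ∈ [1/63, 10/63) → index 1
j=1: u_1=43/330 ∈ [1/63, 10/63) → index 1
j=2: u_2=73/330 ∈ [10/63, 2/7) → index 2
j=3: u_3=103/330 ∈ [2/7, 20/63) → index 3
j=4: u_4=133/330 ∈ [20/63, 29/63) → index 4
j=5: u_5=163/330 ∈ [31/63, 38/63) → index 6
j=6: u_6=193/330 ∈ [31/63, 38/63) → index 6
j=7: u_7=223/330 ∈ [38/63, 46/63) → index 7
j=8: u_8=23/30 ∈ [16/21, 8/9) → index 9
j=9: u_9=283/330 ∈ [16/21, 8/9) → index 9
j=10: u_10=313/330 ∈ [8/9, 1) → index 10

1 1 2 3 4 6 6 7 9 9 10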